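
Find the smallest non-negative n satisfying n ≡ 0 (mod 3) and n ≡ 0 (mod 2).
M = 3 × 2 = 6. M₁ = 2, y₁ ≡ 2 (mod 3). M₂ = 3, y₂ ≡ 1 (mod 2). n = 0×2×2 + 0×3×1 ≡ 0 (mod 6)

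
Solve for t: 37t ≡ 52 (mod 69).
7

Since gcd(37, 69) = 1 divides 52, a solution exists.
Multiply both sides by the inverse of 37 mod 69:
  37^(-1) mod 69 = 28
  x ≡ 28 × 52 ≡ 1456 ≡ 7 (mod 69)
Verification: 37 × 7 = 259 = 3 × 69 + 52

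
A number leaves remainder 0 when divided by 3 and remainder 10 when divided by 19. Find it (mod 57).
M = 3 × 19 = 57. M₁ = 19, y₁ ≡ 1 (mod 3). M₂ = 3, y₂ ≡ 13 (mod 19). r = 0×19×1 + 10×3×13 ≡ 48 (mod 57)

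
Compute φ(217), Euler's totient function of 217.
180

Prime factorization: 217 = 7 × 31
Using the formula φ(n) = n × Π(1 - 1/p) for each prime factor p:
φ(217) = 217 × (1 - 1/7) × (1 - 1/31)
φ(217) = 180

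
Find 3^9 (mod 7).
9 = 8 + 1 (binary 1001). Repeated squaring mod 7: 3^1 ≡ 3; 3^2 ≡ 3² = 9 ≡ 2; 3^4 ≡ 2² = 4 ≡ 4; 3^8 ≡ 4² = 16 ≡ 2. Multiply: 3^9 = 3^8 × 3^1 ≡ 2 × 3 (mod 7): 2 × 3 = 6 ≡ 6. So 3^9 ≡ 6 (mod 7).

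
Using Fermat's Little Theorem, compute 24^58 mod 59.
By Fermat's Little Theorem, 24^{58} ≡ 1 (mod 59) since 59 is prime and gcd(24, 59) = 1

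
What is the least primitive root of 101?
2

A primitive root g modulo p has order p-1 = 100
Prime divisors of 100: [2, 5]
g is a primitive root iff g^(100/q) ≢ 1 (mod 101) for each prime divisor q
Testing small values:
  g = 2: 2^50 ≡ 100, 2^20 ≡ 95 (mod 101) → none is 1, primitive root!
The smallest primitive root is 2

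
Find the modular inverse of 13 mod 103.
13^(-1) ≡ 8 (mod 103). Verification: 13 × 8 = 104 ≡ 1 (mod 103)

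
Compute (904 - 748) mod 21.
9

(904 - 748) = 156
156 mod 21 = 9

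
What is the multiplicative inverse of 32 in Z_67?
44

Using Extended Euclidean Algorithm:
gcd(32, 67) = 1
Bezout coefficients: 32 × -23 + 67 × 11 = 1
So 32 × -23 ≡ 1 (mod 67)
The inverse is -23 mod 67 = 44
Verification: 32 × 44 = 1408 = 21 × 67 + 1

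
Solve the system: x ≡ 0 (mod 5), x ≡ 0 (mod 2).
M = 5 × 2 = 10. M₁ = 2, y₁ ≡ 3 (mod 5). M₂ = 5, y₂ ≡ 1 (mod 2). x = 0×2×3 + 0×5×1 ≡ 0 (mod 10)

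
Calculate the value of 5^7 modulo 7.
7 = 4 + 2 + 1 (binary 111). Repeated squaring mod 7: 5^1 ≡ 5; 5^2 ≡ 5² = 25 ≡ 4; 5^4 ≡ 4² = 16 ≡ 2. Multiply: 5^7 = 5^4 × 5^2 × 5^1 ≡ 2 × 4 × 5 (mod 7): 2 × 4 = 8 ≡ 1; 1 × 5 = 5 ≡ 5. So 5^7 ≡ 5 (mod 7).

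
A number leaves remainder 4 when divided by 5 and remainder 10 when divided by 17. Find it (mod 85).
M = 5 × 17 = 85. M₁ = 17, y₁ ≡ 3 (mod 5). M₂ = 5, y₂ ≡ 7 (mod 17). z = 4×17×3 + 10×5×7 ≡ 44 (mod 85)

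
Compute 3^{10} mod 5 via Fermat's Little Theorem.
4

By Fermat's Little Theorem, a^(p-1) ≡ 1 (mod p) for prime p and gcd(a, p) = 1
Here p = 5, so 3^4 ≡ 1 (mod 5)
We can reduce the exponent: 10 mod 4 = 2
So 3^10 ≡ 3^2 (mod 5)
Computing: 3^2 mod 5 = 4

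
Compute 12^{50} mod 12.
0

Using successive squaring:
Binary expansion of 50: 110010
Powers of 12 mod 12 (each is the square of the previous):
  12^1 ≡ 0 (mod 12)
  12^2 ≡ 0² = 0 ≡ 0 (mod 12)
  12^4 ≡ 0² = 0 ≡ 0 (mod 12)
  12^8 ≡ 0² = 0 ≡ 0 (mod 12)
  12^16 ≡ 0² = 0 ≡ 0 (mod 12)
  12^32 ≡ 0² = 0 ≡ 0 (mod 12)
50 = 32 + 16 + 2, so 12^50 = 12^32 × 12^16 × 12^2 ≡ 0 × 0 × 0 (mod 12)
Multiplying step by step:
  0 × 0 = 0 ≡ 0 (mod 12)
  0 × 0 = 0 ≡ 0 (mod 12)
Result: 12^50 ≡ 0 (mod 12)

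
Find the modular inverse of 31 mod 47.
31^(-1) ≡ 44 (mod 47). Verification: 31 × 44 = 1364 ≡ 1 (mod 47)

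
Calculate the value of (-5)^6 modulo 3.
(-5) ≡ 1 (mod 3). 6 = 4 + 2 (binary 110). Repeated squaring mod 3: 1^1 ≡ 1; 1^2 ≡ 1² = 1 ≡ 1; 1^4 ≡ 1² = 1 ≡ 1. Multiply: (-5)^6 ≡ 1^4 × 1^2 ≡ 1 × 1 (mod 3): 1 × 1 = 1 ≡ 1. So (-5)^6 ≡ 1 (mod 3).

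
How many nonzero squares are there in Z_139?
For prime 139, there are (p-1)/2 = (139-1)/2 = 69 quadratic residues (excluding 0).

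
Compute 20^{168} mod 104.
40

Using successive squaring:
Binary expansion of 168: 10101000
Powers of 20 mod 104 (each is the square of the previous):
  20^1 ≡ 20 (mod 104)
  20^2 ≡ 20² = 400 ≡ 88 (mod 104)
  20^4 ≡ 88² = 7744 ≡ 48 (mod 104)
  20^8 ≡ 48² = 2304 ≡ 16 (mod 104)
  20^16 ≡ 16² = 256 ≡ 48 (mod 104)
  20^32 ≡ 48² = 2304 ≡ 16 (mod 104)
  20^64 ≡ 16² = 256 ≡ 48 (mod 104)
  20^128 ≡ 48² = 2304 ≡ 16 (mod 104)
168 = 128 + 32 + 8, so 20^168 = 20^128 × 20^32 × 20^8 ≡ 16 × 16 × 16 (mod 104)
Multiplying step by step:
  16 × 16 = 256 ≡ 48 (mod 104)
  48 × 16 = 768 ≡ 40 (mod 104)
Result: 20^168 ≡ 40 (mod 104)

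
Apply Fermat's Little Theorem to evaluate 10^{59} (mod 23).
5

By Fermat's Little Theorem, a^(p-1) ≡ 1 (mod p) for prime p and gcd(a, p) = 1
Here p = 23, so 10^22 ≡ 1 (mod 23)
We can reduce the exponent: 59 mod 22 = 15
So 10^59 ≡ 10^15 (mod 23)
Computing: 10^15 mod 23 = 5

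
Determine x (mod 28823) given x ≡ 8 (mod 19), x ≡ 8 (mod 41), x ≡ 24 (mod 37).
6240

Using the Chinese Remainder Theorem:
M = product of moduli = 28823
For equation 1: M_1 = 1517, 1517 ≡ 16 (mod 19), inverse of 1517 mod 19 is 6 (check: 16 × 6 = 96 ≡ 1 (mod 19))
For equation 2: M_2 = 703, 703 ≡ 6 (mod 41), inverse of 703 mod 41 is 7 (check: 6 × 7 = 42 ≡ 1 (mod 41))
For equation 3: M_3 = 779, 779 ≡ 2 (mod 37), inverse of 779 mod 37 is 19 (check: 2 × 19 = 38 ≡ 1 (mod 37))
Combine: x ≡ Σ r_i×M_i×(M_i⁻¹ mod m_i) = 8×1517×6 + 8×703×7 + 24×779×19 = 72816 + 39368 + 355224 = 467408
467408 mod 28823 = 6240
x ≡ 6240 (mod 28823)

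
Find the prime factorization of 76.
2^2 × 19

Divide by primes starting from smallest:
76 ÷ 2 = 38
38 ÷ 2 = 19
19 ÷ 19 = 1

76 = 2^2 × 19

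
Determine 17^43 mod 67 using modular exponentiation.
Using repeated squaring. 43 = 32 + 8 + 2 + 1 (binary 101011). Repeated squaring mod 67: 17^1 ≡ 17; 17^2 ≡ 17² = 289 ≡ 21; 17^4 ≡ 21² = 441 ≡ 39; 17^8 ≡ 39² = 1521 ≡ 47; 17^16 ≡ 47² = 2209 ≡ 65; 17^32 ≡ 65² = 4225 ≡ 4. Multiply: 17^43 = 17^32 × 17^8 × 17^2 × 17^1 ≡ 4 × 47 × 21 × 17 (mod 67): 4 × 47 = 188 ≡ 54; 54 × 21 = 1134 ≡ 62; 62 × 17 = 1054 ≡ 49. So 17^43 ≡ 49 (mod 67).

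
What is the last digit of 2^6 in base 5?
6 = 4 + 2 (binary 110). Repeated squaring mod 5: 2^1 ≡ 2; 2^2 ≡ 2² = 4 ≡ 4; 2^4 ≡ 4² = 16 ≡ 1. Multiply: 2^6 = 2^4 × 2^2 ≡ 1 × 4 (mod 5): 1 × 4 = 4 ≡ 4. So 2^6 ≡ 4 (mod 5).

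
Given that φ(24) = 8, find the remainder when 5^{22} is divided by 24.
By Euler: 5^{8} ≡ 1 (mod 24) since gcd(5, 24) = 1. 22 = 2×8 + 6. So 5^{22} ≡ 5^{6} ≡ 1 (mod 24)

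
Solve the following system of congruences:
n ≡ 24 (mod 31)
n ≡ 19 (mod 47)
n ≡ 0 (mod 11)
15059

Using the Chinese Remainder Theorem:
M = product of moduli = 16027
For equation 1: M_1 = 517, 517 ≡ 21 (mod 31), inverse of 517 mod 31 is 3 (check: 21 × 3 = 63 ≡ 1 (mod 31))
For equation 2: M_2 = 341, 341 ≡ 12 (mod 47), inverse of 341 mod 47 is 4 (check: 12 × 4 = 48 ≡ 1 (mod 47))
For equation 3: M_3 = 1457, 1457 ≡ 5 (mod 11), inverse of 1457 mod 11 is 9 (check: 5 × 9 = 45 ≡ 1 (mod 11))
Combine: n ≡ Σ r_i×M_i×(M_i⁻¹ mod m_i) = 24×517×3 + 19×341×4 + 0×1457×9 = 37224 + 25916 + 0 = 63140
63140 mod 16027 = 15059
n ≡ 15059 (mod 16027)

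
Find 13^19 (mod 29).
Using repeated squaring. 19 = 16 + 2 + 1 (binary 10011). Repeated squaring mod 29: 13^1 ≡ 13; 13^2 ≡ 13² = 169 ≡ 24; 13^4 ≡ 24² = 576 ≡ 25; 13^8 ≡ 25² = 625 ≡ 16; 13^16 ≡ 16² = 256 ≡ 24. Multiply: 13^19 = 13^16 × 13^2 × 13^1 ≡ 24 × 24 × 13 (mod 29): 24 × 24 = 576 ≡ 25; 25 × 13 = 325 ≡ 6. So 13^19 ≡ 6 (mod 29).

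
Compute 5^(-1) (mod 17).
7

Using Extended Euclidean Algorithm:
gcd(5, 17) = 1
Bezout coefficients: 5 × 7 + 17 × -2 = 1
So 5 × 7 ≡ 1 (mod 17)
The inverse is 7 mod 17 = 7
Verification: 5 × 7 = 35 = 2 × 17 + 1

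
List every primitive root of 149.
Primitive roots mod 149: {2, 3, 8, 10, 11, 12, 13, 14, 15, 18, 21, 23, 27, 32, 34, 38, 40, 41, 43, 48, 50, 51, 52, 55, 56, 57, 58, 59, 60, 62, 65, 66, 70, 71, 72, 74, 75, 77, 78, 79, 83, 84, 87, 89, 90, 91, 92, 93, 94, 97, 98, 99, 101, 106, 108, 109, 111, 115, 117, 122, 126, 128, 131, 134, 135, 136, 137, 138, 139, 141, 146, 147}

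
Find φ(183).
120

Prime factorization: 183 = 3 × 61
Using the formula φ(n) = n × Π(1 - 1/p) for each prime factor p:
φ(183) = 183 × (1 - 1/3) × (1 - 1/61)
φ(183) = 120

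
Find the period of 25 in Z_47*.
Powers of 25 mod 47: 25^1≡25, 25^2≡14, 25^3≡21, 25^4≡8, 25^5≡12, 25^6≡18, 25^7≡27, 25^8≡17, 25^9≡2, 25^10≡3, 25^11≡28, 25^12≡42, 25^13≡16, 25^14≡24, 25^15≡36, 25^16≡7, 25^17≡34, 25^18≡4, 25^19≡6, 25^20≡9, 25^21≡37, 25^22≡32, 25^23≡1. Order = 23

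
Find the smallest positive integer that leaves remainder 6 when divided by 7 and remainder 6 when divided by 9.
M = 7 × 9 = 63. M₁ = 9, y₁ ≡ 4 (mod 7). M₂ = 7, y₂ ≡ 4 (mod 9). n = 6×9×4 + 6×7×4 ≡ 6 (mod 63). The smallest positive such number is 6.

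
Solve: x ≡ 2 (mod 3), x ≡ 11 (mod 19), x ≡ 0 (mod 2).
M = 3 × 19 × 2 = 114. M₁ = 38, y₁ ≡ 2 (mod 3). M₂ = 6, y₂ ≡ 16 (mod 19). M₃ = 57, y₃ ≡ 1 (mod 2). x = 2×38×2 + 11×6×16 + 0×57×1 ≡ 68 (mod 114)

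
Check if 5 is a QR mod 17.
By Euler's criterion: 5^{8} ≡ 16 (mod 17). Since this equals -1 (≡ 16), 5 is not a QR.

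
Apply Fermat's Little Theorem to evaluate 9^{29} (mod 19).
5

By Fermat's Little Theorem, a^(p-1) ≡ 1 (mod p) for prime p and gcd(a, p) = 1
Here p = 19, so 9^18 ≡ 1 (mod 19)
We can reduce the exponent: 29 mod 18 = 11
So 9^29 ≡ 9^11 (mod 19)
Computing: 9^11 mod 19 = 5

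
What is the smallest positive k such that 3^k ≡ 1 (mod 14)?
Powers of 3 mod 14: 3^1≡3, 3^2≡9, 3^3≡13, 3^4≡11, 3^5≡5, 3^6≡1. Order = 6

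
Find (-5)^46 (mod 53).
Using repeated squaring. (-5) ≡ 48 (mod 53). 46 = 32 + 8 + 4 + 2 (binary 101110). Repeated squaring mod 53: 48^1 ≡ 48; 48^2 ≡ 48² = 2304 ≡ 25; 48^4 ≡ 25² = 625 ≡ 42; 48^8 ≡ 42² = 1764 ≡ 15; 48^16 ≡ 15² = 225 ≡ 13; 48^32 ≡ 13² = 169 ≡ 10. Multiply: (-5)^46 ≡ 48^32 × 48^8 × 48^4 × 48^2 ≡ 10 × 15 × 42 × 25 (mod 53): 10 × 15 = 150 ≡ 44; 44 × 42 = 1848 ≡ 46; 46 × 25 = 1150 ≡ 37. So (-5)^46 ≡ 37 (mod 53).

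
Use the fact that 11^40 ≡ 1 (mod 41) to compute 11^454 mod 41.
By Fermat: 11^{40} ≡ 1 (mod 41). 454 ≡ 14 (mod 40). So 11^{454} ≡ 11^{14} ≡ 36 (mod 41)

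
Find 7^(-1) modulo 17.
5

Using Extended Euclidean Algorithm:
gcd(7, 17) = 1
Bezout coefficients: 7 × 5 + 17 × -2 = 1
So 7 × 5 ≡ 1 (mod 17)
The inverse is 5 mod 17 = 5
Verification: 7 × 5 = 35 = 2 × 17 + 1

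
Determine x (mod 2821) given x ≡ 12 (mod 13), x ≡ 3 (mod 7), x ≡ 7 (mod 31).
38

Using the Chinese Remainder Theorem:
M = product of moduli = 2821
For equation 1: M_1 = 217, 217 ≡ 9 (mod 13), inverse of 217 mod 13 is 3 (check: 9 × 3 = 27 ≡ 1 (mod 13))
For equation 2: M_2 = 403, 403 ≡ 4 (mod 7), inverse of 403 mod 7 is 2 (check: 4 × 2 = 8 ≡ 1 (mod 7))
For equation 3: M_3 = 91, 91 ≡ 29 (mod 31), inverse of 91 mod 31 is 15 (check: 29 × 15 = 435 ≡ 1 (mod 31))
Combine: x ≡ Σ r_i×M_i×(M_i⁻¹ mod m_i) = 12×217×3 + 3×403×2 + 7×91×15 = 7812 + 2418 + 9555 = 19785
19785 mod 2821 = 38
x ≡ 38 (mod 2821)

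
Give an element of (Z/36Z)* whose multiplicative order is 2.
19 has order 2 mod 36 since 19^{2} ≡ 1 (mod 36) and no smaller power works.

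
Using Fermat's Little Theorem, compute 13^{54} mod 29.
23

By Fermat's Little Theorem, a^(p-1) ≡ 1 (mod p) for prime p and gcd(a, p) = 1
Here p = 29, so 13^28 ≡ 1 (mod 29)
We can reduce the exponent: 54 mod 28 = 26
So 13^54 ≡ 13^26 (mod 29)
Computing: 13^26 mod 29 = 23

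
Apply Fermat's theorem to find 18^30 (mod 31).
By Fermat's Little Theorem, 18^{30} ≡ 1 (mod 31) since 31 is prime and gcd(18, 31) = 1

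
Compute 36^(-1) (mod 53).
28

Using Extended Euclidean Algorithm:
gcd(36, 53) = 1
Bezout coefficients: 36 × -25 + 53 × 17 = 1
So 36 × -25 ≡ 1 (mod 53)
The inverse is -25 mod 53 = 28
Verification: 36 × 28 = 1008 = 19 × 53 + 1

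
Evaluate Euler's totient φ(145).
112

Prime factorization: 145 = 5 × 29
Using the formula φ(n) = n × Π(1 - 1/p) for each prime factor p:
φ(145) = 145 × (1 - 1/5) × (1 - 1/29)
φ(145) = 112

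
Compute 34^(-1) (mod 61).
34^(-1) ≡ 9 (mod 61). Verification: 34 × 9 = 306 ≡ 1 (mod 61)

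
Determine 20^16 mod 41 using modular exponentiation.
Using repeated squaring. 16 = 16 (binary 10000). Repeated squaring mod 41: 20^1 ≡ 20; 20^2 ≡ 20² = 400 ≡ 31; 20^4 ≡ 31² = 961 ≡ 18; 20^8 ≡ 18² = 324 ≡ 37; 20^16 ≡ 37² = 1369 ≡ 16. So 20^16 ≡ 16 (mod 41).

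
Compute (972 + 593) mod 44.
25

(972 + 593) = 1565
1565 mod 44 = 25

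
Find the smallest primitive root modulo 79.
p - 1 = 78 has prime divisors 2, 3, 13. h is a primitive root mod 79 iff h^(78/q) ≢ 1 (mod 79) for each such q.
h = 2: 2^39 ≡ 1, 2^26 ≡ 23, 2^6 ≡ 64 (mod 79); 2^39 ≡ 1, so not a primitive root.
h = 3: 3^39 ≡ 78, 3^26 ≡ 23, 3^6 ≡ 18 (mod 79); none is 1, so 3 has order 78 and is a primitive root.
The smallest primitive root mod 79 is g = 3.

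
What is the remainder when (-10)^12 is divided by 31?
Using repeated squaring. (-10) ≡ 21 (mod 31). 12 = 8 + 4 (binary 1100). Repeated squaring mod 31: 21^1 ≡ 21; 21^2 ≡ 21² = 441 ≡ 7; 21^4 ≡ 7² = 49 ≡ 18; 21^8 ≡ 18² = 324 ≡ 14. Multiply: (-10)^12 ≡ 21^8 × 21^4 ≡ 14 × 18 (mod 31): 14 × 18 = 252 ≡ 4. So (-10)^12 ≡ 4 (mod 31).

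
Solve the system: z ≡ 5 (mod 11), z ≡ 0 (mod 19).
M = 11 × 19 = 209. M₁ = 19, y₁ ≡ 7 (mod 11). M₂ = 11, y₂ ≡ 7 (mod 19). z = 5×19×7 + 0×11×7 ≡ 38 (mod 209)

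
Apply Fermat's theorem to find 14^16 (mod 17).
By Fermat's Little Theorem, 14^{16} ≡ 1 (mod 17) since 17 is prime and gcd(14, 17) = 1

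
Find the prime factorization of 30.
2 × 3 × 5

Divide by primes starting from smallest:
30 ÷ 2 = 15
15 ÷ 3 = 5
5 ÷ 5 = 1

30 = 2 × 3 × 5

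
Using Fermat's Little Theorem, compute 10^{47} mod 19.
14

By Fermat's Little Theorem, a^(p-1) ≡ 1 (mod p) for prime p and gcd(a, p) = 1
Here p = 19, so 10^18 ≡ 1 (mod 19)
We can reduce the exponent: 47 mod 18 = 11
So 10^47 ≡ 10^11 (mod 19)
Computing: 10^11 mod 19 = 14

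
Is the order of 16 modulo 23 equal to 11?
Yes, ord_23(16) = 11.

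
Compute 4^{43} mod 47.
36

Using successive squaring:
Binary expansion of 43: 101011
Powers of 4 mod 47 (each is the square of the previous):
  4^1 ≡ 4 (mod 47)
  4^2 ≡ 4² = 16 ≡ 16 (mod 47)
  4^4 ≡ 16² = 256 ≡ 21 (mod 47)
  4^8 ≡ 21² = 441 ≡ 18 (mod 47)
  4^16 ≡ 18² = 324 ≡ 42 (mod 47)
  4^32 ≡ 42² = 1764 ≡ 25 (mod 47)
43 = 32 + 8 + 2 + 1, so 4^43 = 4^32 × 4^8 × 4^2 × 4^1 ≡ 25 × 18 × 16 × 4 (mod 47)
Multiplying step by step:
  25 × 18 = 450 ≡ 27 (mod 47)
  27 × 16 = 432 ≡ 9 (mod 47)
  9 × 4 = 36 ≡ 36 (mod 47)
Result: 4^43 ≡ 36 (mod 47)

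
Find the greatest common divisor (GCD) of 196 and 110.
2

Using the Euclidean algorithm:
196 = 1 × 110 + 86
110 = 1 × 86 + 24
86 = 3 × 24 + 14
24 = 1 × 14 + 10
14 = 1 × 10 + 4
10 = 2 × 4 + 2
4 = 2 × 2 + 0

GCD(196, 110) = 2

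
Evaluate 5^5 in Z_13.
5 = 4 + 1 (binary 101). Repeated squaring mod 13: 5^1 ≡ 5; 5^2 ≡ 5² = 25 ≡ 12; 5^4 ≡ 12² = 144 ≡ 1. Multiply: 5^5 = 5^4 × 5^1 ≡ 1 × 5 (mod 13): 1 × 5 = 5 ≡ 5. So 5^5 ≡ 5 (mod 13).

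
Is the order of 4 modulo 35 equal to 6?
Yes, ord_35(4) = 6.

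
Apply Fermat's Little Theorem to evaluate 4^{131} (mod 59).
57

By Fermat's Little Theorem, a^(p-1) ≡ 1 (mod p) for prime p and gcd(a, p) = 1
Here p = 59, so 4^58 ≡ 1 (mod 59)
We can reduce the exponent: 131 mod 58 = 15
So 4^131 ≡ 4^15 (mod 59)
Computing: 4^15 mod 59 = 57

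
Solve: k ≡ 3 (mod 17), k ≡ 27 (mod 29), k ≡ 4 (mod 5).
M = 17 × 29 × 5 = 2465. M₁ = 145, y₁ ≡ 2 (mod 17). M₂ = 85, y₂ ≡ 14 (mod 29). M₃ = 493, y₃ ≡ 2 (mod 5). k = 3×145×2 + 27×85×14 + 4×493×2 ≡ 2434 (mod 2465)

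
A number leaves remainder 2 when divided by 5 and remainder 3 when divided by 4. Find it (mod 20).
M = 5 × 4 = 20. M₁ = 4, y₁ ≡ 4 (mod 5). M₂ = 5, y₂ ≡ 1 (mod 4). r = 2×4×4 + 3×5×1 ≡ 7 (mod 20)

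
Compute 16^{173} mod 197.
133

Using successive squaring:
Binary expansion of 173: 10101101
Powers of 16 mod 197 (each is the square of the previous):
  16^1 ≡ 16 (mod 197)
  16^2 ≡ 16² = 256 ≡ 59 (mod 197)
  16^4 ≡ 59² = 3481 ≡ 132 (mod 197)
  16^8 ≡ 132² = 17424 ≡ 88 (mod 197)
  16^16 ≡ 88² = 7744 ≡ 61 (mod 197)
  16^32 ≡ 61² = 3721 ≡ 175 (mod 197)
  16^64 ≡ 175² = 30625 ≡ 90 (mod 197)
  16^128 ≡ 90² = 8100 ≡ 23 (mod 197)
173 = 128 + 32 + 8 + 4 + 1, so 16^173 = 16^128 × 16^32 × 16^8 × 16^4 × 16^1 ≡ 23 × 175 × 88 × 132 × 16 (mod 197)
Multiplying step by step:
  23 × 175 = 4025 ≡ 85 (mod 197)
  85 × 88 = 7480 ≡ 191 (mod 197)
  191 × 132 = 25212 ≡ 193 (mod 197)
  193 × 16 = 3088 ≡ 133 (mod 197)
Result: 16^173 ≡ 133 (mod 197)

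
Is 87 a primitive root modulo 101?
p - 1 = 100 has prime divisors 2, 5. Check 87^(100/q) mod 101 for each: 87^(100/2) = 87^50 ≡ 1, 87^(100/5) = 87^20 ≡ 1 (mod 101). Since 87^50 ≡ 1 (mod 101), the order of 87 divides 50 (in fact the order is 5) ≠ 100, so it is not a primitive root.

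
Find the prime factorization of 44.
2^2 × 11

Divide by primes starting from smallest:
44 ÷ 2 = 22
22 ÷ 2 = 11
11 ÷ 11 = 1

44 = 2^2 × 11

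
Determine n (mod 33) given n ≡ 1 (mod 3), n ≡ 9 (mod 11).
31

Using the Chinese Remainder Theorem:
M = product of moduli = 33
For equation 1: M_1 = 11, 11 ≡ 2 (mod 3), inverse of 11 mod 3 is 2 (check: 2 × 2 = 4 ≡ 1 (mod 3))
For equation 2: M_2 = 3, 3 ≡ 3 (mod 11), inverse of 3 mod 11 is 4 (check: 3 × 4 = 12 ≡ 1 (mod 11))
Combine: n ≡ Σ r_i×M_i×(M_i⁻¹ mod m_i) = 1×11×2 + 9×3×4 = 22 + 108 = 130
130 mod 33 = 31
n ≡ 31 (mod 33)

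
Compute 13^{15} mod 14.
13

Using successive squaring:
Binary expansion of 15: 1111
Powers of 13 mod 14 (each is the square of the previous):
  13^1 ≡ 13 (mod 14)
  13^2 ≡ 13² = 169 ≡ 1 (mod 14)
  13^4 ≡ 1² = 1 ≡ 1 (mod 14)
  13^8 ≡ 1² = 1 ≡ 1 (mod 14)
15 = 8 + 4 + 2 + 1, so 13^15 = 13^8 × 13^4 × 13^2 × 13^1 ≡ 1 × 1 × 1 × 13 (mod 14)
Multiplying step by step:
  1 × 1 = 1 ≡ 1 (mod 14)
  1 × 1 = 1 ≡ 1 (mod 14)
  1 × 13 = 13 ≡ 13 (mod 14)
Result: 13^15 ≡ 13 (mod 14)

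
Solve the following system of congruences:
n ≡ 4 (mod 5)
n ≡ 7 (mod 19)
64

Using the Chinese Remainder Theorem:
M = product of moduli = 95
For equation 1: M_1 = 19, 19 ≡ 4 (mod 5), inverse of 19 mod 5 is 4 (check: 4 × 4 = 16 ≡ 1 (mod 5))
For equation 2: M_2 = 5, 5 ≡ 5 (mod 19), inverse of 5 mod 19 is 4 (check: 5 × 4 = 20 ≡ 1 (mod 19))
Combine: n ≡ Σ r_i×M_i×(M_i⁻¹ mod m_i) = 4×19×4 + 7×5×4 = 304 + 140 = 444
444 mod 95 = 64
n ≡ 64 (mod 95)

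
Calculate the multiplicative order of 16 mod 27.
Powers of 16 mod 27: 16^1≡16, 16^2≡13, 16^3≡19, 16^4≡7, 16^5≡4, 16^6≡10, 16^7≡25, 16^8≡22, 16^9≡1. Order = 9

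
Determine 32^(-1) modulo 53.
32^(-1) ≡ 5 (mod 53). Verification: 32 × 5 = 160 ≡ 1 (mod 53)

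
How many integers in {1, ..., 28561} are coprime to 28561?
26364

Prime factorization: 28561 = 13^4
Using the formula φ(n) = n × Π(1 - 1/p) for each prime factor p:
φ(28561) = 28561 × (1 - 1/13)
φ(28561) = 26364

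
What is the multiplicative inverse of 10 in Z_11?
10^(-1) ≡ 10 (mod 11). Verification: 10 × 10 = 100 ≡ 1 (mod 11)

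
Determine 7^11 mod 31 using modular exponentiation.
Using repeated squaring. 11 = 8 + 2 + 1 (binary 1011). Repeated squaring mod 31: 7^1 ≡ 7; 7^2 ≡ 7² = 49 ≡ 18; 7^4 ≡ 18² = 324 ≡ 14; 7^8 ≡ 14² = 196 ≡ 10. Multiply: 7^11 = 7^8 × 7^2 × 7^1 ≡ 10 × 18 × 7 (mod 31): 10 × 18 = 180 ≡ 25; 25 × 7 = 175 ≡ 20. So 7^11 ≡ 20 (mod 31).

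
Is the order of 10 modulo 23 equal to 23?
No, the actual order is 22, not 23.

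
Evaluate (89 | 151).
(89/151) = 89^{75} mod 151 = -1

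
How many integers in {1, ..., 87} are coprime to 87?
56

Prime factorization: 87 = 3 × 29
Using the formula φ(n) = n × Π(1 - 1/p) for each prime factor p:
φ(87) = 87 × (1 - 1/3) × (1 - 1/29)
φ(87) = 56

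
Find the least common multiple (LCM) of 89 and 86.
7654

First find GCD(89, 86) using the Euclidean algorithm:
89 = 1 × 86 + 3
86 = 28 × 3 + 2
3 = 1 × 2 + 1
2 = 2 × 1 + 0
GCD(89, 86) = 1

LCM formula: LCM(a, b) = (a × b) / GCD(a, b)
LCM(89, 86) = (89 × 86) / 1
LCM(89, 86) = 7654 / 1
LCM(89, 86) = 7654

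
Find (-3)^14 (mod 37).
Using repeated squaring. (-3) ≡ 34 (mod 37). 14 = 8 + 4 + 2 (binary 1110). Repeated squaring mod 37: 34^1 ≡ 34; 34^2 ≡ 34² = 1156 ≡ 9; 34^4 ≡ 9² = 81 ≡ 7; 34^8 ≡ 7² = 49 ≡ 12. Multiply: (-3)^14 ≡ 34^8 × 34^4 × 34^2 ≡ 12 × 7 × 9 (mod 37): 12 × 7 = 84 ≡ 10; 10 × 9 = 90 ≡ 16. So (-3)^14 ≡ 16 (mod 37).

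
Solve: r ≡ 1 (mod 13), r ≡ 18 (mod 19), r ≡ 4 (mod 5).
M = 13 × 19 × 5 = 1235. M₁ = 95, y₁ ≡ 10 (mod 13). M₂ = 65, y₂ ≡ 12 (mod 19). M₃ = 247, y₃ ≡ 3 (mod 5). r = 1×95×10 + 18×65×12 + 4×247×3 ≡ 664 (mod 1235)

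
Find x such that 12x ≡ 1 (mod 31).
12^(-1) ≡ 13 (mod 31). Verification: 12 × 13 = 156 ≡ 1 (mod 31)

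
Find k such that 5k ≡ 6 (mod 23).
15

Since gcd(5, 23) = 1 divides 6, a solution exists.
Multiply both sides by the inverse of 5 mod 23:
  5^(-1) mod 23 = 14
  x ≡ 14 × 6 ≡ 84 ≡ 15 (mod 23)
Verification: 5 × 15 = 75 = 3 × 23 + 6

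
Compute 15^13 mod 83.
Using repeated squaring. 13 = 8 + 4 + 1 (binary 1101). Repeated squaring mod 83: 15^1 ≡ 15; 15^2 ≡ 15² = 225 ≡ 59; 15^4 ≡ 59² = 3481 ≡ 78; 15^8 ≡ 78² = 6084 ≡ 25. Multiply: 15^13 = 15^8 × 15^4 × 15^1 ≡ 25 × 78 × 15 (mod 83): 25 × 78 = 1950 ≡ 41; 41 × 15 = 615 ≡ 34. So 15^13 ≡ 34 (mod 83).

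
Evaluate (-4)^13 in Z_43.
Using repeated squaring. (-4) ≡ 39 (mod 43). 13 = 8 + 4 + 1 (binary 1101). Repeated squaring mod 43: 39^1 ≡ 39; 39^2 ≡ 39² = 1521 ≡ 16; 39^4 ≡ 16² = 256 ≡ 41; 39^8 ≡ 41² = 1681 ≡ 4. Multiply: (-4)^13 ≡ 39^8 × 39^4 × 39^1 ≡ 4 × 41 × 39 (mod 43): 4 × 41 = 164 ≡ 35; 35 × 39 = 1365 ≡ 32. So (-4)^13 ≡ 32 (mod 43).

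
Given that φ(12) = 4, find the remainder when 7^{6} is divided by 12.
By Euler: 7^{4} ≡ 1 (mod 12) since gcd(7, 12) = 1. 6 = 1×4 + 2. So 7^{6} ≡ 7^{2} ≡ 1 (mod 12)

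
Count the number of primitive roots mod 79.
Number of primitive roots mod 79 = φ(78) = 24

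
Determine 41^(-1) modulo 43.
41^(-1) ≡ 21 (mod 43). Verification: 41 × 21 = 861 ≡ 1 (mod 43)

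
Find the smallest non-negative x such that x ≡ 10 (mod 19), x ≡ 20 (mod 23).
181

Using the Chinese Remainder Theorem:
M = product of moduli = 437
For equation 1: M_1 = 23, 23 ≡ 4 (mod 19), inverse of 23 mod 19 is 5 (check: 4 × 5 = 20 ≡ 1 (mod 19))
For equation 2: M_2 = 19, 19 ≡ 19 (mod 23), inverse of 19 mod 23 is 17 (check: 19 × 17 = 323 ≡ 1 (mod 23))
Combine: x ≡ Σ r_i×M_i×(M_i⁻¹ mod m_i) = 10×23×5 + 20×19×17 = 1150 + 6460 = 7610
7610 mod 437 = 181
x ≡ 181 (mod 437)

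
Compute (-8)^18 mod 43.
Using repeated squaring. (-8) ≡ 35 (mod 43). 18 = 16 + 2 (binary 10010). Repeated squaring mod 43: 35^1 ≡ 35; 35^2 ≡ 35² = 1225 ≡ 21; 35^4 ≡ 21² = 441 ≡ 11; 35^8 ≡ 11² = 121 ≡ 35; 35^16 ≡ 35² = 1225 ≡ 21. Multiply: (-8)^18 ≡ 35^16 × 35^2 ≡ 21 × 21 (mod 43): 21 × 21 = 441 ≡ 11. So (-8)^18 ≡ 11 (mod 43).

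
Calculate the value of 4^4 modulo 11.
4 = 4 (binary 100). Repeated squaring mod 11: 4^1 ≡ 4; 4^2 ≡ 4² = 16 ≡ 5; 4^4 ≡ 5² = 25 ≡ 3. So 4^4 ≡ 3 (mod 11).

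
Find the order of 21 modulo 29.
Powers of 21 mod 29: 21^1≡21, 21^2≡6, 21^3≡10, 21^4≡7, 21^5≡2, 21^6≡13, 21^7≡12, 21^8≡20, 21^9≡14, 21^10≡4, 21^11≡26, 21^12≡24, 21^13≡11, 21^14≡28, 21^15≡8, 21^16≡23, 21^17≡19, 21^18≡22, 21^19≡27, 21^20≡16, 21^21≡17, 21^22≡9, 21^23≡15, 21^24≡25, 21^25≡3, 21^26≡5, 21^27≡18, 21^28≡1. Order = 28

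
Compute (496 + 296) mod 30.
12

(496 + 296) = 792
792 mod 30 = 12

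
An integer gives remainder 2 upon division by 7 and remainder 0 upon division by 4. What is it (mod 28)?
M = 7 × 4 = 28. M₁ = 4, y₁ ≡ 2 (mod 7). M₂ = 7, y₂ ≡ 3 (mod 4). x = 2×4×2 + 0×7×3 ≡ 16 (mod 28). The smallest positive such number is 16.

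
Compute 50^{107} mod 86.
80

Using successive squaring:
Binary expansion of 107: 1101011
Powers of 50 mod 86 (each is the square of the previous):
  50^1 ≡ 50 (mod 86)
  50^2 ≡ 50² = 2500 ≡ 6 (mod 86)
  50^4 ≡ 6² = 36 ≡ 36 (mod 86)
  50^8 ≡ 36² = 1296 ≡ 6 (mod 86)
  50^16 ≡ 6² = 36 ≡ 36 (mod 86)
  50^32 ≡ 36² = 1296 ≡ 6 (mod 86)
  50^64 ≡ 6² = 36 ≡ 36 (mod 86)
107 = 64 + 32 + 8 + 2 + 1, so 50^107 = 50^64 × 50^32 × 50^8 × 50^2 × 50^1 ≡ 36 × 6 × 6 × 6 × 50 (mod 86)
Multiplying step by step:
  36 × 6 = 216 ≡ 44 (mod 86)
  44 × 6 = 264 ≡ 6 (mod 86)
  6 × 6 = 36 ≡ 36 (mod 86)
  36 × 50 = 1800 ≡ 80 (mod 86)
Result: 50^107 ≡ 80 (mod 86)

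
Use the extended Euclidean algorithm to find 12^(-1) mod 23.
Extended GCD: 12(2) + 23(-1) = 1. So 12^(-1) ≡ 2 ≡ 2 (mod 23). Verify: 12 × 2 = 24 ≡ 1 (mod 23)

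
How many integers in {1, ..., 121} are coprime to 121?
110

Prime factorization: 121 = 11^2
Using the formula φ(n) = n × Π(1 - 1/p) for each prime factor p:
φ(121) = 121 × (1 - 1/11)
φ(121) = 110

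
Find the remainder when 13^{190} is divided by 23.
By Fermat: 13^{22} ≡ 1 (mod 23). 190 = 8×22 + 14. So 13^{190} ≡ 13^{14} ≡ 12 (mod 23)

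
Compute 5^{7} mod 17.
10

Using successive squaring:
Binary expansion of 7: 111
Powers of 5 mod 17 (each is the square of the previous):
  5^1 ≡ 5 (mod 17)
  5^2 ≡ 5² = 25 ≡ 8 (mod 17)
  5^4 ≡ 8² = 64 ≡ 13 (mod 17)
7 = 4 + 2 + 1, so 5^7 = 5^4 × 5^2 × 5^1 ≡ 13 × 8 × 5 (mod 17)
Multiplying step by step:
  13 × 8 = 104 ≡ 2 (mod 17)
  2 × 5 = 10 ≡ 10 (mod 17)
Result: 5^7 ≡ 10 (mod 17)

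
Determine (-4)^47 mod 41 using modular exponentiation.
Using Fermat: (-4)^{40} ≡ 1 (mod 41). 47 ≡ 7 (mod 40). So (-4)^{47} ≡ (-4)^{7} ≡ 16 (mod 41)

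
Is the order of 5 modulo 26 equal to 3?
No, the actual order is 4, not 3.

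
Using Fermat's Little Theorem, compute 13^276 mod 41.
By Fermat: 13^{40} ≡ 1 (mod 41). 276 = 6×40 + 36. So 13^{276} ≡ 13^{36} ≡ 23 (mod 41)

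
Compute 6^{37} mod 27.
0

Using successive squaring:
Binary expansion of 37: 100101
Powers of 6 mod 27 (each is the square of the previous):
  6^1 ≡ 6 (mod 27)
  6^2 ≡ 6² = 36 ≡ 9 (mod 27)
  6^4 ≡ 9² = 81 ≡ 0 (mod 27)
  6^8 ≡ 0² = 0 ≡ 0 (mod 27)
  6^16 ≡ 0² = 0 ≡ 0 (mod 27)
  6^32 ≡ 0² = 0 ≡ 0 (mod 27)
37 = 32 + 4 + 1, so 6^37 = 6^32 × 6^4 × 6^1 ≡ 0 × 0 × 6 (mod 27)
Multiplying step by step:
  0 × 0 = 0 ≡ 0 (mod 27)
  0 × 6 = 0 ≡ 0 (mod 27)
Result: 6^37 ≡ 0 (mod 27)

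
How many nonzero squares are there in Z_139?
For prime 139, there are (p-1)/2 = (139-1)/2 = 69 quadratic residues (excluding 0).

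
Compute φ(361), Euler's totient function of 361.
342

Prime factorization: 361 = 19^2
Using the formula φ(n) = n × Π(1 - 1/p) for each prime factor p:
φ(361) = 361 × (1 - 1/19)
φ(361) = 342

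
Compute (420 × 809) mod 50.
30

(420 × 809) = 339780
339780 mod 50 = 30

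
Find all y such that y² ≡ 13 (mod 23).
The square roots of 13 mod 23 are 6 and 17. Verify: 6² = 36 ≡ 13 (mod 23)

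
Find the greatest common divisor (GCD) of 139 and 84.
1

Using the Euclidean algorithm:
139 = 1 × 84 + 55
84 = 1 × 55 + 29
55 = 1 × 29 + 26
29 = 1 × 26 + 3
26 = 8 × 3 + 2
3 = 1 × 2 + 1
2 = 2 × 1 + 0

GCD(139, 84) = 1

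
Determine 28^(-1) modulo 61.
28^(-1) ≡ 24 (mod 61). Verification: 28 × 24 = 672 ≡ 1 (mod 61)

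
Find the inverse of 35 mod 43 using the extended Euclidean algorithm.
Extended GCD: 35(16) + 43(-13) = 1. So 35^(-1) ≡ 16 ≡ 16 (mod 43). Verify: 35 × 16 = 560 ≡ 1 (mod 43)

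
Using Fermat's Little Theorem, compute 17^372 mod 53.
By Fermat: 17^{52} ≡ 1 (mod 53). 372 ≡ 8 (mod 52). So 17^{372} ≡ 17^{8} ≡ 49 (mod 53)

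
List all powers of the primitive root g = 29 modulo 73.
g^1, g^2, ..., g^{72} mod 73: {29, 38, 7, 57, 47, 49, 34, 37, 51, 19, 40, 65, 60, 61, 17, 55, 62, 46, 20, 69, 30, 67, 45, 64, 31, 23, 10, 71, 15, 70, 59, 32, 52, 48, 5, 72, 44, 35, 66, 16, 26, 24, 39, 36, 22, 54, 33, 8, 13, 12, 56, 18, 11, 27, 53, 4, 43, 6, 28, 9, 42, 50, 63, 2, 58, 3, 14, 41, 21, 25, 68, 1}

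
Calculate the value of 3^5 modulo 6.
5 = 4 + 1 (binary 101). Repeated squaring mod 6: 3^1 ≡ 3; 3^2 ≡ 3² = 9 ≡ 3; 3^4 ≡ 3² = 9 ≡ 3. Multiply: 3^5 = 3^4 × 3^1 ≡ 3 × 3 (mod 6): 3 × 3 = 9 ≡ 3. So 3^5 ≡ 3 (mod 6).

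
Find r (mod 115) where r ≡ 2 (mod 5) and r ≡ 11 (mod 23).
M = 5 × 23 = 115. M₁ = 23, y₁ ≡ 2 (mod 5). M₂ = 5, y₂ ≡ 14 (mod 23). r = 2×23×2 + 11×5×14 ≡ 57 (mod 115)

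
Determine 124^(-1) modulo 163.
124^(-1) ≡ 117 (mod 163). Verification: 124 × 117 = 14508 ≡ 1 (mod 163)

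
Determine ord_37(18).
Powers of 18 mod 37: 18^1≡18, 18^2≡28, 18^3≡23, 18^4≡7, 18^5≡15, 18^6≡11, 18^7≡13, 18^8≡12, 18^9≡31, 18^10≡3, 18^11≡17, 18^12≡10, 18^13≡32, 18^14≡21, 18^15≡8, 18^16≡33, 18^17≡2, 18^18≡36, 18^19≡19, 18^20≡9, 18^21≡14, 18^22≡30, 18^23≡22, 18^24≡26, 18^25≡24, 18^26≡25, 18^27≡6, 18^28≡34, 18^29≡20, 18^30≡27, 18^31≡5, 18^32≡16, 18^33≡29, 18^34≡4, 18^35≡35, 18^36≡1. Order = 36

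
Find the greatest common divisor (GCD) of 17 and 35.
1

Using the Euclidean algorithm:
17 = 0 × 35 + 17
35 = 2 × 17 + 1
17 = 17 × 1 + 0

GCD(17, 35) = 1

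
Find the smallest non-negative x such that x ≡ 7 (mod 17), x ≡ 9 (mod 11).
75

Using the Chinese Remainder Theorem:
M = product of moduli = 187
For equation 1: M_1 = 11, 11 ≡ 11 (mod 17), inverse of 11 mod 17 is 14 (check: 11 × 14 = 154 ≡ 1 (mod 17))
For equation 2: M_2 = 17, 17 ≡ 6 (mod 11), inverse of 17 mod 11 is 2 (check: 6 × 2 = 12 ≡ 1 (mod 11))
Combine: x ≡ Σ r_i×M_i×(M_i⁻¹ mod m_i) = 7×11×14 + 9×17×2 = 1078 + 306 = 1384
1384 mod 187 = 75
x ≡ 75 (mod 187)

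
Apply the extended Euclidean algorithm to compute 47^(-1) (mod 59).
Extended GCD: 47(-5) + 59(4) = 1. So 47^(-1) ≡ 54 ≡ 54 (mod 59). Verify: 47 × 54 = 2538 ≡ 1 (mod 59)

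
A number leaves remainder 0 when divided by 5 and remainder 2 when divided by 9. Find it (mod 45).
M = 5 × 9 = 45. M₁ = 9, y₁ ≡ 4 (mod 5). M₂ = 5, y₂ ≡ 2 (mod 9). r = 0×9×4 + 2×5×2 ≡ 20 (mod 45)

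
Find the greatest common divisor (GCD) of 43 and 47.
1

Using the Euclidean algorithm:
43 = 0 × 47 + 43
47 = 1 × 43 + 4
43 = 10 × 4 + 3
4 = 1 × 3 + 1
3 = 3 × 1 + 0

GCD(43, 47) = 1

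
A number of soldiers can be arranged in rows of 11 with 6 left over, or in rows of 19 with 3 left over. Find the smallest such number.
M = 11 × 19 = 209. M₁ = 19, y₁ ≡ 7 (mod 11). M₂ = 11, y₂ ≡ 7 (mod 19). r = 6×19×7 + 3×11×7 ≡ 193 (mod 209). The smallest positive such number is 193.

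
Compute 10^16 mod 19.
Using repeated squaring. 16 = 16 (binary 10000). Repeated squaring mod 19: 10^1 ≡ 10; 10^2 ≡ 10² = 100 ≡ 5; 10^4 ≡ 5² = 25 ≡ 6; 10^8 ≡ 6² = 36 ≡ 17; 10^16 ≡ 17² = 289 ≡ 4. So 10^16 ≡ 4 (mod 19).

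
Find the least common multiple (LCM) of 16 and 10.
80

First find GCD(16, 10) using the Euclidean algorithm:
16 = 1 × 10 + 6
10 = 1 × 6 + 4
6 = 1 × 4 + 2
4 = 2 × 2 + 0
GCD(16, 10) = 2

LCM formula: LCM(a, b) = (a × b) / GCD(a, b)
LCM(16, 10) = (16 × 10) / 2
LCM(16, 10) = 160 / 2
LCM(16, 10) = 80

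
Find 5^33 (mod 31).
Using Fermat: 5^{30} ≡ 1 (mod 31). 33 ≡ 3 (mod 30). So 5^{33} ≡ 5^{3} ≡ 1 (mod 31)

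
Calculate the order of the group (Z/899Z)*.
840

Prime factorization: 899 = 29 × 31
Using the formula φ(n) = n × Π(1 - 1/p) for each prime factor p:
φ(899) = 899 × (1 - 1/29) × (1 - 1/31)
φ(899) = 840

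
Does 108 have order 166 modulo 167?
p - 1 = 166 has prime divisors 2, 83. Check 108^(166/q) mod 167 for each: 108^(166/2) = 108^83 ≡ 1, 108^(166/83) = 108^2 ≡ 141 (mod 167). Since 108^83 ≡ 1 (mod 167), the order of 108 divides 83 (in fact the order is 83) ≠ 166, so it is not a primitive root.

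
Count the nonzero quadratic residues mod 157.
For prime 157, there are (p-1)/2 = (157-1)/2 = 78 quadratic residues (excluding 0).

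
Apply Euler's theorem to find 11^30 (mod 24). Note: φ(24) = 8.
By Euler: 11^{8} ≡ 1 (mod 24) since gcd(11, 24) = 1. 30 = 3×8 + 6. So 11^{30} ≡ 11^{6} ≡ 1 (mod 24)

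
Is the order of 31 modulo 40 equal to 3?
No, the actual order is 2, not 3.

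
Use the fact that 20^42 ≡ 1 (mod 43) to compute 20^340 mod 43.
By Fermat: 20^{42} ≡ 1 (mod 43). 340 ≡ 4 (mod 42). So 20^{340} ≡ 20^{4} ≡ 40 (mod 43)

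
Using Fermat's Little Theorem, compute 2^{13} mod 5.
2

By Fermat's Little Theorem, a^(p-1) ≡ 1 (mod p) for prime p and gcd(a, p) = 1
Here p = 5, so 2^4 ≡ 1 (mod 5)
We can reduce the exponent: 13 mod 4 = 1
So 2^13 ≡ 2^1 (mod 5)
Computing: 2^1 mod 5 = 2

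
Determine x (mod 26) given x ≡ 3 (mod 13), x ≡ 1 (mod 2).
3

Using the Chinese Remainder Theorem:
M = product of moduli = 26
For equation 1: M_1 = 2, 2 ≡ 2 (mod 13), inverse of 2 mod 13 is 7 (check: 2 × 7 = 14 ≡ 1 (mod 13))
For equation 2: M_2 = 13, 13 ≡ 1 (mod 2), inverse of 13 mod 2 is 1 (check: 1 × 1 = 1 ≡ 1 (mod 2))
Combine: x ≡ Σ r_i×M_i×(M_i⁻¹ mod m_i) = 3×2×7 + 1×13×1 = 42 + 13 = 55
55 mod 26 = 3
x ≡ 3 (mod 26)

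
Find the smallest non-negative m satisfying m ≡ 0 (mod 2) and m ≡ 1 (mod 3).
M = 2 × 3 = 6. M₁ = 3, y₁ ≡ 1 (mod 2). M₂ = 2, y₂ ≡ 2 (mod 3). m = 0×3×1 + 1×2×2 ≡ 4 (mod 6)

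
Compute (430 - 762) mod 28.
4

(430 - 762) = -332
-332 mod 28 = 4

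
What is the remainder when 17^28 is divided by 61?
Using repeated squaring. 28 = 16 + 8 + 4 (binary 11100). Repeated squaring mod 61: 17^1 ≡ 17; 17^2 ≡ 17² = 289 ≡ 45; 17^4 ≡ 45² = 2025 ≡ 12; 17^8 ≡ 12² = 144 ≡ 22; 17^16 ≡ 22² = 484 ≡ 57. Multiply: 17^28 = 17^16 × 17^8 × 17^4 ≡ 57 × 22 × 12 (mod 61): 57 × 22 = 1254 ≡ 34; 34 × 12 = 408 ≡ 42. So 17^28 ≡ 42 (mod 61).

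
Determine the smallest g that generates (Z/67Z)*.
2

A primitive root g modulo p has order p-1 = 66
Prime divisors of 66: [2, 3, 11]
g is a primitive root iff g^(66/q) ≢ 1 (mod 67) for each prime divisor q
Testing small values:
  g = 2: 2^33 ≡ 66, 2^22 ≡ 37, 2^6 ≡ 64 (mod 67) → none is 1, primitive root!
The smallest primitive root is 2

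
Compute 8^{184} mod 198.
136

Using successive squaring:
Binary expansion of 184: 10111000
Powers of 8 mod 198 (each is the square of the previous):
  8^1 ≡ 8 (mod 198)
  8^2 ≡ 8² = 64 ≡ 64 (mod 198)
  8^4 ≡ 64² = 4096 ≡ 136 (mod 198)
  8^8 ≡ 136² = 18496 ≡ 82 (mod 198)
  8^16 ≡ 82² = 6724 ≡ 190 (mod 198)
  8^32 ≡ 190² = 36100 ≡ 64 (mod 198)
  8^64 ≡ 64² = 4096 ≡ 136 (mod 198)
  8^128 ≡ 136² = 18496 ≡ 82 (mod 198)
184 = 128 + 32 + 16 + 8, so 8^184 = 8^128 × 8^32 × 8^16 × 8^8 ≡ 82 × 64 × 190 × 82 (mod 198)
Multiplying step by step:
  82 × 64 = 5248 ≡ 100 (mod 198)
  100 × 190 = 19000 ≡ 190 (mod 198)
  190 × 82 = 15580 ≡ 136 (mod 198)
Result: 8^184 ≡ 136 (mod 198)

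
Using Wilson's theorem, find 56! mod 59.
(58)! = (56)! × (57) × (58) ≡ -1 (mod 59). So (56)! ≡ -1 × [(58)(57)]^(-1) ≡ 29 (mod 59)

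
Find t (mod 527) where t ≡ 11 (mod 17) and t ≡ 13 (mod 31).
M = 17 × 31 = 527. M₁ = 31, y₁ ≡ 11 (mod 17). M₂ = 17, y₂ ≡ 11 (mod 31). t = 11×31×11 + 13×17×11 ≡ 385 (mod 527)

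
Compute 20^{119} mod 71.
1

Using successive squaring:
Binary expansion of 119: 1110111
Powers of 20 mod 71 (each is the square of the previous):
  20^1 ≡ 20 (mod 71)
  20^2 ≡ 20² = 400 ≡ 45 (mod 71)
  20^4 ≡ 45² = 2025 ≡ 37 (mod 71)
  20^8 ≡ 37² = 1369 ≡ 20 (mod 71)
  20^16 ≡ 20² = 400 ≡ 45 (mod 71)
  20^32 ≡ 45² = 2025 ≡ 37 (mod 71)
  20^64 ≡ 37² = 1369 ≡ 20 (mod 71)
119 = 64 + 32 + 16 + 4 + 2 + 1, so 20^119 = 20^64 × 20^32 × 20^16 × 20^4 × 20^2 × 20^1 ≡ 20 × 37 × 45 × 37 × 45 × 20 (mod 71)
Multiplying step by step:
  20 × 37 = 740 ≡ 30 (mod 71)
  30 × 45 = 1350 ≡ 1 (mod 71)
  1 × 37 = 37 ≡ 37 (mod 71)
  37 × 45 = 1665 ≡ 32 (mod 71)
  32 × 20 = 640 ≡ 1 (mod 71)
Result: 20^119 ≡ 1 (mod 71)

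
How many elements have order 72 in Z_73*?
Number of primitive roots mod 73 = φ(72) = 24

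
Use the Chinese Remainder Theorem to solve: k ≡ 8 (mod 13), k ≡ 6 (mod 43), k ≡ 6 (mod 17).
3661

Using the Chinese Remainder Theorem:
M = product of moduli = 9503
For equation 1: M_1 = 731, 731 ≡ 3 (mod 13), inverse of 731 mod 13 is 9 (check: 3 × 9 = 27 ≡ 1 (mod 13))
For equation 2: M_2 = 221, 221 ≡ 6 (mod 43), inverse of 221 mod 43 is 36 (check: 6 × 36 = 216 ≡ 1 (mod 43))
For equation 3: M_3 = 559, 559 ≡ 15 (mod 17), inverse of 559 mod 17 is 8 (check: 15 × 8 = 120 ≡ 1 (mod 17))
Combine: k ≡ Σ r_i×M_i×(M_i⁻¹ mod m_i) = 8×731×9 + 6×221×36 + 6×559×8 = 52632 + 47736 + 26832 = 127200
127200 mod 9503 = 3661
k ≡ 3661 (mod 9503)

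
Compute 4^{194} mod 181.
148

Using successive squaring:
Binary expansion of 194: 11000010
Powers of 4 mod 181 (each is the square of the previous):
  4^1 ≡ 4 (mod 181)
  4^2 ≡ 4² = 16 ≡ 16 (mod 181)
  4^4 ≡ 16² = 256 ≡ 75 (mod 181)
  4^8 ≡ 75² = 5625 ≡ 14 (mod 181)
  4^16 ≡ 14² = 196 ≡ 15 (mod 181)
  4^32 ≡ 15² = 225 ≡ 44 (mod 181)
  4^64 ≡ 44² = 1936 ≡ 126 (mod 181)
  4^128 ≡ 126² = 15876 ≡ 129 (mod 181)
194 = 128 + 64 + 2, so 4^194 = 4^128 × 4^64 × 4^2 ≡ 129 × 126 × 16 (mod 181)
Multiplying step by step:
  129 × 126 = 16254 ≡ 145 (mod 181)
  145 × 16 = 2320 ≡ 148 (mod 181)
Result: 4^194 ≡ 148 (mod 181)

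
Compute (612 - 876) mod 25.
11

(612 - 876) = -264
-264 mod 25 = 11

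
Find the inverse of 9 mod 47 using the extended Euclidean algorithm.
Extended GCD: 9(21) + 47(-4) = 1. So 9^(-1) ≡ 21 ≡ 21 (mod 47). Verify: 9 × 21 = 189 ≡ 1 (mod 47)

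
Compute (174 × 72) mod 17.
16

(174 × 72) = 12528
12528 mod 17 = 16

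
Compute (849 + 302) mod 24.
23

(849 + 302) = 1151
1151 mod 24 = 23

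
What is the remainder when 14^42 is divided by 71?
Using repeated squaring. 42 = 32 + 8 + 2 (binary 101010). Repeated squaring mod 71: 14^1 ≡ 14; 14^2 ≡ 14² = 196 ≡ 54; 14^4 ≡ 54² = 2916 ≡ 5; 14^8 ≡ 5² = 25 ≡ 25; 14^16 ≡ 25² = 625 ≡ 57; 14^32 ≡ 57² = 3249 ≡ 54. Multiply: 14^42 = 14^32 × 14^8 × 14^2 ≡ 54 × 25 × 54 (mod 71): 54 × 25 = 1350 ≡ 1; 1 × 54 = 54 ≡ 54. So 14^42 ≡ 54 (mod 71).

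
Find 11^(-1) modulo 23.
21

Using Extended Euclidean Algorithm:
gcd(11, 23) = 1
Bezout coefficients: 11 × -2 + 23 × 1 = 1
So 11 × -2 ≡ 1 (mod 23)
The inverse is -2 mod 23 = 21
Verification: 11 × 21 = 231 = 10 × 23 + 1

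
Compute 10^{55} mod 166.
36

Using successive squaring:
Binary expansion of 55: 110111
Powers of 10 mod 166 (each is the square of the previous):
  10^1 ≡ 10 (mod 166)
  10^2 ≡ 10² = 100 ≡ 100 (mod 166)
  10^4 ≡ 100² = 10000 ≡ 40 (mod 166)
  10^8 ≡ 40² = 1600 ≡ 106 (mod 166)
  10^16 ≡ 106² = 11236 ≡ 114 (mod 166)
  10^32 ≡ 114² = 12996 ≡ 48 (mod 166)
55 = 32 + 16 + 4 + 2 + 1, so 10^55 = 10^32 × 10^16 × 10^4 × 10^2 × 10^1 ≡ 48 × 114 × 40 × 100 × 10 (mod 166)
Multiplying step by step:
  48 × 114 = 5472 ≡ 160 (mod 166)
  160 × 40 = 6400 ≡ 92 (mod 166)
  92 × 100 = 9200 ≡ 70 (mod 166)
  70 × 10 = 700 ≡ 36 (mod 166)
Result: 10^55 ≡ 36 (mod 166)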